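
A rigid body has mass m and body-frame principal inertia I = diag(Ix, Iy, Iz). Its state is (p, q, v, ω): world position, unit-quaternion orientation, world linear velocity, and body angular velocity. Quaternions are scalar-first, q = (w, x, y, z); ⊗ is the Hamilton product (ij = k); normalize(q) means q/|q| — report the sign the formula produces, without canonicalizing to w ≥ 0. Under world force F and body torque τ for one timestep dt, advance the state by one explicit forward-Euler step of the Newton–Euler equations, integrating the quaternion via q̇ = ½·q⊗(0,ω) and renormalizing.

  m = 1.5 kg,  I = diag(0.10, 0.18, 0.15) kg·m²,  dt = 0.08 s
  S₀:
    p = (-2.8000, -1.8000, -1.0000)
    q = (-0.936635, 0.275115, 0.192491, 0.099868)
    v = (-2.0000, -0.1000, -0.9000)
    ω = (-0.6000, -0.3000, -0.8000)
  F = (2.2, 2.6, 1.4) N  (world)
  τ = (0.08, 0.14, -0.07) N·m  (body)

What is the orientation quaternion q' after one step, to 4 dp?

q' = (-0.9237, 0.2924, 0.2100, 0.1310)

Hamilton product q⊗(0,ω) = (0.3027107, 0.4379486, 0.4411617, 0.7822681)
updated quaternion q' = (-0.9237, 0.2924, 0.2100, 0.1310)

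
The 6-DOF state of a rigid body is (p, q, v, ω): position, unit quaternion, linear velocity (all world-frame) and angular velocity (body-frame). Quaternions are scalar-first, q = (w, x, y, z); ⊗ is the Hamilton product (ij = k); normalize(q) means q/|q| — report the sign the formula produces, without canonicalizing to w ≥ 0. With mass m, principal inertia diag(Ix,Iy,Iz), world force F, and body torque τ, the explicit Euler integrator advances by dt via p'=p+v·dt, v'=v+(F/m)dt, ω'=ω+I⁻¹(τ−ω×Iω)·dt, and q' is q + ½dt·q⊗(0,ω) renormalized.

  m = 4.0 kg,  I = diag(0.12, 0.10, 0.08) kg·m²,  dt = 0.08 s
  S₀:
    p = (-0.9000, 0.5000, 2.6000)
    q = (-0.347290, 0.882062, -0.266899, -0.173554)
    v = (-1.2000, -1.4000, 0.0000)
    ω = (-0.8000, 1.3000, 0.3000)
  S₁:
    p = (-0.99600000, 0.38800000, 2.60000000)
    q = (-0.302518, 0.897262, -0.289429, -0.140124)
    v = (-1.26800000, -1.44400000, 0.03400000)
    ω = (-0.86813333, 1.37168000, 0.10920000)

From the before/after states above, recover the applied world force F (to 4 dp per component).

F = (-3.4000, -2.2000, 1.7000)

Δv = v₁−v₀ = (-0.06800000, -0.04400000, 0.03400000)
applied force F = (-3.4000, -2.2000, 1.7000)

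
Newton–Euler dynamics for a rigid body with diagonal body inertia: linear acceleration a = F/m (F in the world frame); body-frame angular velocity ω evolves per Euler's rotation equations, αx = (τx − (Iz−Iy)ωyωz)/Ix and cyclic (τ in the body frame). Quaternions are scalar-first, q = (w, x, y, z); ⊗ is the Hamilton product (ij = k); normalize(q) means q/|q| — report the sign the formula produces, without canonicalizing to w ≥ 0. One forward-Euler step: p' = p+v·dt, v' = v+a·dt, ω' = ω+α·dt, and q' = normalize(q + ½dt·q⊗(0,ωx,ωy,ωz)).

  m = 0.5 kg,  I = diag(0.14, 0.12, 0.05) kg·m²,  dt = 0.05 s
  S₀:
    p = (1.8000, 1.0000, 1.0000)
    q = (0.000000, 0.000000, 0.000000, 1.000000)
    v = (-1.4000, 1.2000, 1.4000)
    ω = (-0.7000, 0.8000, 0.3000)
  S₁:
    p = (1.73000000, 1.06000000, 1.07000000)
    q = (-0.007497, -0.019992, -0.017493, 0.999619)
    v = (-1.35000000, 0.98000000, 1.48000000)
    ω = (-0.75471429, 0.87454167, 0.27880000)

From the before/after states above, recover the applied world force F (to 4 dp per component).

F = (0.5000, -2.2000, 0.8000)

velocity change Δv = (0.05000000, -0.22000000, 0.08000000)
F = m·Δv/dt = (0.5000, -2.2000, 0.8000)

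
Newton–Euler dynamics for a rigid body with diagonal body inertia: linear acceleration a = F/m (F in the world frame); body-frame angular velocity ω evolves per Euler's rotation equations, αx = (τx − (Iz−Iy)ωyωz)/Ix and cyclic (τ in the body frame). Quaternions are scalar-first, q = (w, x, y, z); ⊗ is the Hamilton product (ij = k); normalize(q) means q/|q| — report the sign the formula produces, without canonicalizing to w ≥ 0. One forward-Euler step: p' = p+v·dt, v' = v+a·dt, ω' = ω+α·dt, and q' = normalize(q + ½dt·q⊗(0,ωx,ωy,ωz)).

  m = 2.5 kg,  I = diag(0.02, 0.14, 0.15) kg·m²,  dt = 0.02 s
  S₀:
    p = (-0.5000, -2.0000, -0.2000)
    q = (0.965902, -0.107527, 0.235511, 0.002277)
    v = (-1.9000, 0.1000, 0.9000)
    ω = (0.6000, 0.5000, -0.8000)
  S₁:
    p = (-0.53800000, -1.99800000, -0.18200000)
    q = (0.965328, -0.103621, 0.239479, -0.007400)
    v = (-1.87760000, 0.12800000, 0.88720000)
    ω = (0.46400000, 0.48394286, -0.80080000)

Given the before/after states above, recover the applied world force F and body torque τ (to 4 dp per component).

ω₁ − ω₀ = (-0.13600000, -0.01605714, -0.00080000)
ω₀×(Iω₀) = (-0.0040, 0.0624, 0.0360)
applied torque τ = (-0.1400, -0.0500, 0.0300)
velocity change Δv = (0.02240000, 0.02800000, -0.01280000)
applied force F = (2.8000, 3.5000, -1.6000)

F = (2.8000, 3.5000, -1.6000)
τ = (-0.1400, -0.0500, 0.0300)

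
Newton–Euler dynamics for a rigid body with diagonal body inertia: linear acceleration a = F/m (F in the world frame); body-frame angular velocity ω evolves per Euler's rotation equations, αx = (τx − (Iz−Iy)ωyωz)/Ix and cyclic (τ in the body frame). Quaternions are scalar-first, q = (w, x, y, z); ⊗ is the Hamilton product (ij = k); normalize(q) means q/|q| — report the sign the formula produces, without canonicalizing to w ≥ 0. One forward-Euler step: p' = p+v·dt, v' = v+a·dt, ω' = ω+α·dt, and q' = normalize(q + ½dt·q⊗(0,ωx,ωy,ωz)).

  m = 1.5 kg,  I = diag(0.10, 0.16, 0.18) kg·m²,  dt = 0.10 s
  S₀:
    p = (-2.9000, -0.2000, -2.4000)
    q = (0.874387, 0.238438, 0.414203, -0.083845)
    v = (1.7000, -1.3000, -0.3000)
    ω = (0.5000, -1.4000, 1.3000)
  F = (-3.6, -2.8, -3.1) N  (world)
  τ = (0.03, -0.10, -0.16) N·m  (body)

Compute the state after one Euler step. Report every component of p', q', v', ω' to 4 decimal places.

p' = (-2.7300, -0.3300, -2.4300)
q' = (0.8985, 0.2800, 0.3338, -0.0538)
v' = (1.4600, -1.4867, -0.5067)
ω' = (0.5664, -1.4300, 1.2344)

α = I⁻¹(τ − ω×Iω) = (0.6640, -0.3000, -0.6556)
ω' = ω + α·dt = (0.5664, -1.4300, 1.2344)
Hamilton product q⊗(0,ω) = (0.5696637, 0.8582744, -1.5760337, 0.5957884)
q' = normalize(q + ½dt·q⊗(0,ω)) = (0.8985, 0.2800, 0.3338, -0.0538)
a = F/m = (-2.4000, -1.8667, -2.0667)
new position p' = (-2.7300, -0.3300, -2.4300)
v' = v + a·dt = (1.4600, -1.4867, -0.5067)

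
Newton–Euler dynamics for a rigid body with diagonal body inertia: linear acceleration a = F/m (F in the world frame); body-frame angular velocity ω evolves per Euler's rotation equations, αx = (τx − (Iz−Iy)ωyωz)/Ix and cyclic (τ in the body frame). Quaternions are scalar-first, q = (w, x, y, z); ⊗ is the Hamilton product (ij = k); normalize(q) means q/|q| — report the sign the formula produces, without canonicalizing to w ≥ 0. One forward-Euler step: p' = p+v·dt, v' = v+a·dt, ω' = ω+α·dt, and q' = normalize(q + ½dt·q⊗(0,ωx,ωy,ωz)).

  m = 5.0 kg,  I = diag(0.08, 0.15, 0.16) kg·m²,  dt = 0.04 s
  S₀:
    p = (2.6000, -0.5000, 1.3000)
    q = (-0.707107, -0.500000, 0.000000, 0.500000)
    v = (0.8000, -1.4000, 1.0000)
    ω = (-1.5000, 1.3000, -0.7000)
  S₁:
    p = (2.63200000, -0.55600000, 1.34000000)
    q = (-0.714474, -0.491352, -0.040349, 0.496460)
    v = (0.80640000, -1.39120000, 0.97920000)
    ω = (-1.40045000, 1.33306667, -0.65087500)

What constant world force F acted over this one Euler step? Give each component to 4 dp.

velocity change Δv = (0.00640000, 0.00880000, -0.02080000)
m·(v₁−v₀)/dt = (0.8000, 1.1000, -2.6000)

F = (0.8000, 1.1000, -2.6000)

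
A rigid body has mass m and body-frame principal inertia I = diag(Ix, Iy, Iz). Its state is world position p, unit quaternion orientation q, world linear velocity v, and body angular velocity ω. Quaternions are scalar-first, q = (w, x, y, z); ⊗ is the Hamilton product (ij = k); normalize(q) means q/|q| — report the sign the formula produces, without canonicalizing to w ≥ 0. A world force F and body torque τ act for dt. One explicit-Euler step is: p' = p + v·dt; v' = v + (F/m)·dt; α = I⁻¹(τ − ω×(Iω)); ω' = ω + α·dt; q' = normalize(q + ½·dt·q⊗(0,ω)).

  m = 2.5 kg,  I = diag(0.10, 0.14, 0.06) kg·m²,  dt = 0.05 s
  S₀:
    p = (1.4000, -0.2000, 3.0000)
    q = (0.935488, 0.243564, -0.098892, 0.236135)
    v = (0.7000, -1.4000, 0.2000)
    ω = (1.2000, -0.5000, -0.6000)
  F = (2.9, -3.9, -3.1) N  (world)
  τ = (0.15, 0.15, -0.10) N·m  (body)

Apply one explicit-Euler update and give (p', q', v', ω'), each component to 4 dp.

α = I⁻¹(τ − ω×Iω) = (1.7400, 1.2771, -1.2667)
new body rate ω' = (1.2870, -0.4361, -0.6633)
2q̇ = q⊗(0,ω) = (-0.2000418, 1.2999883, -0.0382436, -0.5644044)
updated quaternion q' = (0.9299, 0.2759, -0.0998, 0.2219)
p' = p + v·dt = (1.4350, -0.2700, 3.0100)
new velocity v' = (0.7580, -1.4780, 0.1380)

p' = (1.4350, -0.2700, 3.0100)
q' = (0.9299, 0.2759, -0.0998, 0.2219)
v' = (0.7580, -1.4780, 0.1380)
ω' = (1.2870, -0.4361, -0.6633)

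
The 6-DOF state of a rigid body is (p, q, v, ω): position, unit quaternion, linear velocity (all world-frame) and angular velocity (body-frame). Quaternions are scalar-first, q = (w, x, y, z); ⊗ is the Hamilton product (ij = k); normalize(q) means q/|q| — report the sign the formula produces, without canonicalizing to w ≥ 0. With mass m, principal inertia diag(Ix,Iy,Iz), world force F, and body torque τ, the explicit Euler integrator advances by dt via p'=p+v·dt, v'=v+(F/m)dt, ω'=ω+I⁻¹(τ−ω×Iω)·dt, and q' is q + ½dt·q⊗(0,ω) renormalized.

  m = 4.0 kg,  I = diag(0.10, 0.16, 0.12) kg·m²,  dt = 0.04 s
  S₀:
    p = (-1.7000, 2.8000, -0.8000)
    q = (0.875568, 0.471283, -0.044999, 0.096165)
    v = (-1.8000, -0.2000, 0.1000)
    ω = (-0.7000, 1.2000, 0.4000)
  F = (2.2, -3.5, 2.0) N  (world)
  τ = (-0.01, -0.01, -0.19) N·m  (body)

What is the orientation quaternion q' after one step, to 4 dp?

Hamilton product q⊗(0,ω) = (0.3454309, -0.7462952, 0.7948529, 0.8842675)
q' = normalize(q + ½dt·q⊗(0,ω)) = (0.8821, 0.4562, -0.0291, 0.1138)

q' = (0.8821, 0.4562, -0.0291, 0.1138)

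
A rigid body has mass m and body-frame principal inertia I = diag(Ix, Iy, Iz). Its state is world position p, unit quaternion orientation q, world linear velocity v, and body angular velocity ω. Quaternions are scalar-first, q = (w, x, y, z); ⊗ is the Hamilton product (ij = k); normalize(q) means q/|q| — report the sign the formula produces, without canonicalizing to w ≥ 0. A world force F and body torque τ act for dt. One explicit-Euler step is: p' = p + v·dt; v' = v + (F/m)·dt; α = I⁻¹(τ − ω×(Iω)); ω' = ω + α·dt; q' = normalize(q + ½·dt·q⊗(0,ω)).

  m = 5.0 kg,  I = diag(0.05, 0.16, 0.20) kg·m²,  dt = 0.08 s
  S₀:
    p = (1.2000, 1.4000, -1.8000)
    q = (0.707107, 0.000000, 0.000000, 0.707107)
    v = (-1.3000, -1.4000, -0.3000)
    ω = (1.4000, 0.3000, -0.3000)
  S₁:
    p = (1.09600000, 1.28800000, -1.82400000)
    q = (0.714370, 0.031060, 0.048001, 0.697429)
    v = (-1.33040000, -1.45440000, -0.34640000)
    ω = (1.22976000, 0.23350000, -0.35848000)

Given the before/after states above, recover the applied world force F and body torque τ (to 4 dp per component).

F = (-1.9000, -3.4000, -2.9000)
τ = (-0.1100, -0.0700, -0.1000)

velocity change Δv = (-0.03040000, -0.05440000, -0.04640000)
m·(v₁−v₀)/dt = (-1.9000, -3.4000, -2.9000)
ω₁ − ω₀ = (-0.17024000, -0.06650000, -0.05848000)
I·α + gyro = (-0.1100, -0.0700, -0.1000)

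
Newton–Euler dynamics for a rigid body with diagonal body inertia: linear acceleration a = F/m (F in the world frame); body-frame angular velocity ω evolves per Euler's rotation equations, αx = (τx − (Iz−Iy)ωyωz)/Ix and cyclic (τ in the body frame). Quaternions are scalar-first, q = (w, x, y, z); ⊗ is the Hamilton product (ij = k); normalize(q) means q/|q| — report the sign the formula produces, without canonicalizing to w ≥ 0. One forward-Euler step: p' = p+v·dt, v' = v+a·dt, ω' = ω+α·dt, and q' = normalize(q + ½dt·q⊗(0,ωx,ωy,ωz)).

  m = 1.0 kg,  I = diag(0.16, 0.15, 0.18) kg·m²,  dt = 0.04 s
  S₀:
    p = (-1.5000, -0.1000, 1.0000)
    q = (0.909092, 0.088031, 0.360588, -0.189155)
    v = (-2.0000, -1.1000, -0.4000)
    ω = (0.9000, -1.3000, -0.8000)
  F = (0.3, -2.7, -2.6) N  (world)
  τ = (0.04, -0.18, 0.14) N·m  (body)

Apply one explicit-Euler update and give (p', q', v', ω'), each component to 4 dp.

p' = (-1.5800, -0.1440, 0.9840)
q' = (0.9133, 0.0936, 0.3347, -0.2123)
v' = (-1.9880, -1.2080, -0.5040)
ω' = (0.9022, -1.3518, -0.7715)

p + v·dt = (-1.5800, -0.1440, 0.9840)
new velocity v' = (-1.9880, -1.2080, -0.5040)
α = I⁻¹(τ − ω×Iω) = (0.0550, -1.2960, 0.7128)
ω + α·dt = (0.9022, -1.3518, -0.7715)
2q̇ = q⊗(0,ω) = (0.2382125, 0.2838109, -1.2816343, -1.1662431)
updated quaternion q' = (0.9133, 0.0936, 0.3347, -0.2123)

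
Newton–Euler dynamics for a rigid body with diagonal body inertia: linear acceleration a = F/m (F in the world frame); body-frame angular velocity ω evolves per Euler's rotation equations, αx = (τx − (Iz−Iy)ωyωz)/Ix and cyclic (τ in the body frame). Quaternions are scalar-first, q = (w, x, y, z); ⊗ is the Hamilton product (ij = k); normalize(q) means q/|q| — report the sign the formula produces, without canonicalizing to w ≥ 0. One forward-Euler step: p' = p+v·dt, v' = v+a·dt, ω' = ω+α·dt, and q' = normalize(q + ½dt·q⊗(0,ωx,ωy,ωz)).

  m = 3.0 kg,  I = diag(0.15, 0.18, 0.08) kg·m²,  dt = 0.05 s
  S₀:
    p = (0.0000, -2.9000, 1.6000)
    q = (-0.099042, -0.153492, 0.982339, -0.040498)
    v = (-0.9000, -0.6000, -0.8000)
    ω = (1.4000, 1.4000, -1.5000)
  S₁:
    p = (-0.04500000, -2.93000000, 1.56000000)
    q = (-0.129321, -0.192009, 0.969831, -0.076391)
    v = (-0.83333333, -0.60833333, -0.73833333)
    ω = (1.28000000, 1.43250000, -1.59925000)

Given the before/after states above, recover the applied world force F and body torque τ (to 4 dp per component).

velocity change Δv = (0.06666667, -0.00833333, 0.06166667)
m·(v₁−v₀)/dt = (4.0000, -0.5000, 3.7000)
Δω = ω₁−ω₀ = (-0.12000000, 0.03250000, -0.09925000)
τ = I·(Δω/dt) + ω₀×(Iω₀) = (-0.1500, -0.0300, -0.1000)

F = (4.0000, -0.5000, 3.7000)
τ = (-0.1500, -0.0300, -0.1000)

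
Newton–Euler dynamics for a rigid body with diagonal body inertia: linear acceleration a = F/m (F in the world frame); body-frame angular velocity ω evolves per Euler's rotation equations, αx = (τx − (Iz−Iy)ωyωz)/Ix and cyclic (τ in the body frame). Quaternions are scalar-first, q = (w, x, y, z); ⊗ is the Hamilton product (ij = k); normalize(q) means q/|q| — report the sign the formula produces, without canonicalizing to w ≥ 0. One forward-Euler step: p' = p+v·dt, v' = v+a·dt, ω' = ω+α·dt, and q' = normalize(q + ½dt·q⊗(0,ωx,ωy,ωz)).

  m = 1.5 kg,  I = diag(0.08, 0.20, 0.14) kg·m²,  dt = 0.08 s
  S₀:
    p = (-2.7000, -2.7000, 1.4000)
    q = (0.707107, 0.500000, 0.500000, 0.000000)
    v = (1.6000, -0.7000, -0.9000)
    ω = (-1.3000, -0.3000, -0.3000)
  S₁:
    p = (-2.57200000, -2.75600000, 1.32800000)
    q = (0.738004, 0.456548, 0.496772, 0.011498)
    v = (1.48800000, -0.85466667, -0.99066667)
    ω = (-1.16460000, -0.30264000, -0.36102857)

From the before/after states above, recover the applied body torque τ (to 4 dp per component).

τ = (0.1300, -0.0300, -0.0600)

ω₁ − ω₀ = (0.13540000, -0.00264000, -0.06102857)
ω₀×(Iω₀) = (-0.0054, -0.0234, 0.0468)
applied torque τ = (0.1300, -0.0300, -0.0600)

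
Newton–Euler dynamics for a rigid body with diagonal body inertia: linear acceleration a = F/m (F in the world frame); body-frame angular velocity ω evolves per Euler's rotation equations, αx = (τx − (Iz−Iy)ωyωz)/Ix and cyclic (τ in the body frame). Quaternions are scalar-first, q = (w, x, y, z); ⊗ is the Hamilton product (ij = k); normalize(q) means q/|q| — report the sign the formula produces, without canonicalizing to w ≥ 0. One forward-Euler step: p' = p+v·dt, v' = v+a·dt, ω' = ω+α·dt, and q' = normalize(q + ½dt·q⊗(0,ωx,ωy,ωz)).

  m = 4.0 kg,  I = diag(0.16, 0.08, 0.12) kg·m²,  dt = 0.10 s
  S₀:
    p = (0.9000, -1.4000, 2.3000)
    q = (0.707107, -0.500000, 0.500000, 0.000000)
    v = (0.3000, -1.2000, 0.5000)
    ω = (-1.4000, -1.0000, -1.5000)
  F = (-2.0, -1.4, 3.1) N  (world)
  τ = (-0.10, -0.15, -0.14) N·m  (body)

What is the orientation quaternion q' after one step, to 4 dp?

q' = (0.6926, -0.5832, 0.4244, 0.0069)

Hamilton product q⊗(0,ω) = (-0.2000000, -1.7399498, -1.4571070, 0.1393395)
q' = normalize(q + ½dt·q⊗(0,ω)) = (0.6926, -0.5832, 0.4244, 0.0069)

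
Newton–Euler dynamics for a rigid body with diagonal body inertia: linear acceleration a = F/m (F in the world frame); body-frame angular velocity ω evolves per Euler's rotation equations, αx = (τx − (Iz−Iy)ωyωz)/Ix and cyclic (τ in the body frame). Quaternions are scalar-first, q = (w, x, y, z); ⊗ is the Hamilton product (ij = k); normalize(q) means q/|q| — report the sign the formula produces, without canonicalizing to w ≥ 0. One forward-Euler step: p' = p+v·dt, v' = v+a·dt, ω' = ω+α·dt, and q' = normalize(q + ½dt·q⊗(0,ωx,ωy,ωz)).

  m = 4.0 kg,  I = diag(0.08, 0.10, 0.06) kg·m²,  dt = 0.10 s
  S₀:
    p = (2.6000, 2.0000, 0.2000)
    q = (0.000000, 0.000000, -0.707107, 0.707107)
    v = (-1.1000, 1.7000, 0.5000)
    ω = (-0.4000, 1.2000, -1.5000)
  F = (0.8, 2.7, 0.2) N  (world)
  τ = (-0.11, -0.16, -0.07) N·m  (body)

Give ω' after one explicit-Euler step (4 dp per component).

(τ − ω×Iω)/I = (-2.2750, -1.7200, -1.0067)
ω + α·dt = (-0.6275, 1.0280, -1.6007)

ω' = (-0.6275, 1.0280, -1.6007)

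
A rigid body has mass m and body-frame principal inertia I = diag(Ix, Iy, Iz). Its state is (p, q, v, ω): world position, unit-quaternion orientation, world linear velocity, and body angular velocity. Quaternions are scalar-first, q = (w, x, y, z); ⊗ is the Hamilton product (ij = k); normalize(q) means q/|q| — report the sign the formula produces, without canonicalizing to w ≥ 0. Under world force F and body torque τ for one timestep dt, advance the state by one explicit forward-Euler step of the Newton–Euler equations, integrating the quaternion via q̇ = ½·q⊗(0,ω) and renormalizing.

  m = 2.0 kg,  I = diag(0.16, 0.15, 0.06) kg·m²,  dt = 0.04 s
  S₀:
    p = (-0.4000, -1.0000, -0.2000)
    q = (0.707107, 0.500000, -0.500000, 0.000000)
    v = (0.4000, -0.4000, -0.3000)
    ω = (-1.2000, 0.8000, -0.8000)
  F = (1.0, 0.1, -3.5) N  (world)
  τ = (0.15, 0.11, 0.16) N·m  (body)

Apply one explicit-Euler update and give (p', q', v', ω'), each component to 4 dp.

linear accel F/m = (0.5000, 0.0500, -1.7500)
p' = p + v·dt = (-0.3840, -1.0160, -0.2120)
v' = v + a·dt = (0.4200, -0.3980, -0.3700)
angular accel α = (0.5775, 0.0933, 2.5067)
ω' = ω + α·dt = (-1.1769, 0.8037, -0.6997)
q⊗(0,ω) = (1.0000000, -0.4485284, 0.9656856, -0.7656856)
q + ½dt·q⊗(0,ω), renormalized = (0.7267, 0.4908, -0.4804, -0.0153)

p' = (-0.3840, -1.0160, -0.2120)
q' = (0.7267, 0.4908, -0.4804, -0.0153)
v' = (0.4200, -0.3980, -0.3700)
ω' = (-1.1769, 0.8037, -0.6997)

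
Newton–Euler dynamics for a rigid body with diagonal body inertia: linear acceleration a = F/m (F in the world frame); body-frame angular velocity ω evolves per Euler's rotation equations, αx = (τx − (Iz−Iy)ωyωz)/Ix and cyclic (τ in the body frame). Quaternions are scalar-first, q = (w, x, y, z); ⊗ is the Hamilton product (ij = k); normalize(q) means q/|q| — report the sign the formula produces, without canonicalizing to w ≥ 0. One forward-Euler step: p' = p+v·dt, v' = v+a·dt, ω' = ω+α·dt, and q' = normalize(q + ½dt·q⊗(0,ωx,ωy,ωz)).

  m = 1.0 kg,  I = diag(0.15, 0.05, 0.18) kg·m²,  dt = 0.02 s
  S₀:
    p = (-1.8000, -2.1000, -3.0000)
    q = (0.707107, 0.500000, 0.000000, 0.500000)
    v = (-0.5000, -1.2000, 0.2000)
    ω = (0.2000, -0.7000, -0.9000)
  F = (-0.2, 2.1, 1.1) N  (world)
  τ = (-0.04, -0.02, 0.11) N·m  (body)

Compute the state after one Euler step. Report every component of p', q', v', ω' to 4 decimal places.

(τ − ω×Iω)/I = (-0.8127, -0.5080, 0.5333)
new body rate ω' = (0.1837, -0.7102, -0.8893)
Hamilton product q⊗(0,ω) = (0.3500000, 0.4914214, 0.0550251, -0.9863963)
q + ½dt·q⊗(0,ω), renormalized = (0.7106, 0.5049, 0.0006, 0.4901)
p' = p + v·dt = (-1.8100, -2.1240, -2.9960)
new velocity v' = (-0.5040, -1.1580, 0.2220)

p' = (-1.8100, -2.1240, -2.9960)
q' = (0.7106, 0.5049, 0.0006, 0.4901)
v' = (-0.5040, -1.1580, 0.2220)
ω' = (0.1837, -0.7102, -0.8893)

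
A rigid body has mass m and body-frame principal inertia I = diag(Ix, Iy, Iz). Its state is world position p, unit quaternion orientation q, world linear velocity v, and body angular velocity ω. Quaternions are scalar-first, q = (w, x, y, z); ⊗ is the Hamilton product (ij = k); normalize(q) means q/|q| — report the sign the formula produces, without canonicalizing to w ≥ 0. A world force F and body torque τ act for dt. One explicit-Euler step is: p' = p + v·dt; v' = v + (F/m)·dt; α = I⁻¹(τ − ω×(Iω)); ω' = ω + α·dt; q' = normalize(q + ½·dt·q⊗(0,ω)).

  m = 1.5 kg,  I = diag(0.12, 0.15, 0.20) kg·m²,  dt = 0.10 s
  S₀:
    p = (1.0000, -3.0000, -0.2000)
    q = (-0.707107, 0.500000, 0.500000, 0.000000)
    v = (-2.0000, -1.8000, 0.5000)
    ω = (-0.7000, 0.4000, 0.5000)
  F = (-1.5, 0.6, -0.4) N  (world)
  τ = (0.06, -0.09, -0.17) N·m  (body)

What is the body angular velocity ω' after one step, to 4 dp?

ω' = (-0.6583, 0.3213, 0.4192)

(τ − ω×Iω)/I = (0.4167, -0.7867, -0.8080)
new body rate ω' = (-0.6583, 0.3213, 0.4192)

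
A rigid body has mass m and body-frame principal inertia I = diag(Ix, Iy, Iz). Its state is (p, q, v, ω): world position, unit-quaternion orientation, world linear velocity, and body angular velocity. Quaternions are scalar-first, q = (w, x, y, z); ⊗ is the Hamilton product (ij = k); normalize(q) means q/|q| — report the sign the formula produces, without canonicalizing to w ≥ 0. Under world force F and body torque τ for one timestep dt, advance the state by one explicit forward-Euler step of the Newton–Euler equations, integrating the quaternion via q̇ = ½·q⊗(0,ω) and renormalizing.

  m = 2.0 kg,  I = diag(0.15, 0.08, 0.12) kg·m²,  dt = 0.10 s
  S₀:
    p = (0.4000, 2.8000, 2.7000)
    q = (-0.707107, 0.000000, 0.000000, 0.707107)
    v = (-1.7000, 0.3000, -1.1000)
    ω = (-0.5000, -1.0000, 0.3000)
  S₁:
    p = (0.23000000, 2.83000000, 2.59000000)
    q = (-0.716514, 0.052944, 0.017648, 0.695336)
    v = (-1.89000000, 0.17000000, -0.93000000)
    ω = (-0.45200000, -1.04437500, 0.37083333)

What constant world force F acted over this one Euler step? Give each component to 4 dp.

F = (-3.8000, -2.6000, 3.4000)

v₁ − v₀ = (-0.19000000, -0.13000000, 0.17000000)
F = m·Δv/dt = (-3.8000, -2.6000, 3.4000)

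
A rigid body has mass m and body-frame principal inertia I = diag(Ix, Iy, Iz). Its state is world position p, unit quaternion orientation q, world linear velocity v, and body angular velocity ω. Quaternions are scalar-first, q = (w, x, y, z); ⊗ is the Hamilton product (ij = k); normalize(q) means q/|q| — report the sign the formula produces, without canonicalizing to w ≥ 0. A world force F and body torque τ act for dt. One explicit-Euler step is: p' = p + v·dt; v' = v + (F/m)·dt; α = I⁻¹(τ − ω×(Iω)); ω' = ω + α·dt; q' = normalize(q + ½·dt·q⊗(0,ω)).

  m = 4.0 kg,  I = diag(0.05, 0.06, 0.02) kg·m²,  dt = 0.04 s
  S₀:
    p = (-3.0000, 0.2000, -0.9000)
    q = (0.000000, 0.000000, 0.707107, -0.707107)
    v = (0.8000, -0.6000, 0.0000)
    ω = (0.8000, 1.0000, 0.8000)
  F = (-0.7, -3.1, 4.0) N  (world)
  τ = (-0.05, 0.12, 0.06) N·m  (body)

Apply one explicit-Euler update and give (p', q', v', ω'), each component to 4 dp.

(τ − ω×Iω)/I = (-0.3600, 1.6800, 2.6000)
ω' = ω + α·dt = (0.7856, 1.0672, 0.9040)
2q̇ = q⊗(0,ω) = (-0.1414214, 1.2727926, -0.5656856, -0.5656856)
q + ½dt·q⊗(0,ω), renormalized = (-0.0028, 0.0254, 0.6955, -0.7181)
linear accel F/m = (-0.1750, -0.7750, 1.0000)
p + v·dt = (-2.9680, 0.1760, -0.9000)
v + (F/m)dt = (0.7930, -0.6310, 0.0400)

p' = (-2.9680, 0.1760, -0.9000)
q' = (-0.0028, 0.0254, 0.6955, -0.7181)
v' = (0.7930, -0.6310, 0.0400)
ω' = (0.7856, 1.0672, 0.9040)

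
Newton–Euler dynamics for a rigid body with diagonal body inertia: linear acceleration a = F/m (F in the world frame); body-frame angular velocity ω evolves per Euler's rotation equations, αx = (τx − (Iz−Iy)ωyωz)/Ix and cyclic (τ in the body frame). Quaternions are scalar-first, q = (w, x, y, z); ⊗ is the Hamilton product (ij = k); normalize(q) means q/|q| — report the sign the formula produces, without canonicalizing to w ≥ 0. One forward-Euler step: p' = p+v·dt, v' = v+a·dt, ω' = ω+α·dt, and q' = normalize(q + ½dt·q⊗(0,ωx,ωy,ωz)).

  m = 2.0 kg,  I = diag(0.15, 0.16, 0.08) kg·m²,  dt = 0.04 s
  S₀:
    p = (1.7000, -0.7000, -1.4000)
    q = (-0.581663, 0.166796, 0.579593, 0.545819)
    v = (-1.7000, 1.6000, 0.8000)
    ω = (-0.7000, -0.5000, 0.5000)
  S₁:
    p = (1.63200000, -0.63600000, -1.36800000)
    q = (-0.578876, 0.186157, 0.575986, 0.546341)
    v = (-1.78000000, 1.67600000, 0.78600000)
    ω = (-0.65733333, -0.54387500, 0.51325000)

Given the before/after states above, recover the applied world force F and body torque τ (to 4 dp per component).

ω₁ − ω₀ = (0.04266667, -0.04387500, 0.01325000)
ω₀×(Iω₀) = (0.0200, -0.0245, 0.0035)
applied torque τ = (0.1800, -0.2000, 0.0300)
Δv = v₁−v₀ = (-0.08000000, 0.07600000, -0.01400000)
m·(v₁−v₀)/dt = (-4.0000, 3.8000, -0.7000)

F = (-4.0000, 3.8000, -0.7000)
τ = (0.1800, -0.2000, 0.0300)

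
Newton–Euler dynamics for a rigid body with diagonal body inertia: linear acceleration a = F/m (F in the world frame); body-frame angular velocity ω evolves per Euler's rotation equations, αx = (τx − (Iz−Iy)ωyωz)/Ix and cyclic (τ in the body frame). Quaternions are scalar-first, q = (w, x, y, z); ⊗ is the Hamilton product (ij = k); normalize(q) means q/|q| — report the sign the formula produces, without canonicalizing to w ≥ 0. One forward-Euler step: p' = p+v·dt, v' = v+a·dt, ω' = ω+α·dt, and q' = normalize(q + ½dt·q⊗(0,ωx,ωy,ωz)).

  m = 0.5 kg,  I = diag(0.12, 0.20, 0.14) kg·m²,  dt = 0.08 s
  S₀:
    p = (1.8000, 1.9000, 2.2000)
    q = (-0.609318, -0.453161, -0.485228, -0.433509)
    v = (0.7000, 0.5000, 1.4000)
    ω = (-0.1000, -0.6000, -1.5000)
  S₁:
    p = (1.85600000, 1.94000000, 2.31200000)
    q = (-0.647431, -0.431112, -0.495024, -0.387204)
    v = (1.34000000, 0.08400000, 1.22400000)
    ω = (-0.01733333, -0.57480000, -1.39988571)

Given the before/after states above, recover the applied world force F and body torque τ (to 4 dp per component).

F = (4.0000, -2.6000, -1.1000)
τ = (0.0700, 0.0600, 0.1800)

rate change Δω = (0.08266667, 0.02520000, 0.10011429)
precession coupling = (-0.0540, -0.0030, 0.0048)
applied torque τ = (0.0700, 0.0600, 0.1800)
velocity change Δv = (0.64000000, -0.41600000, -0.17600000)
F = m·Δv/dt = (4.0000, -2.6000, -1.1000)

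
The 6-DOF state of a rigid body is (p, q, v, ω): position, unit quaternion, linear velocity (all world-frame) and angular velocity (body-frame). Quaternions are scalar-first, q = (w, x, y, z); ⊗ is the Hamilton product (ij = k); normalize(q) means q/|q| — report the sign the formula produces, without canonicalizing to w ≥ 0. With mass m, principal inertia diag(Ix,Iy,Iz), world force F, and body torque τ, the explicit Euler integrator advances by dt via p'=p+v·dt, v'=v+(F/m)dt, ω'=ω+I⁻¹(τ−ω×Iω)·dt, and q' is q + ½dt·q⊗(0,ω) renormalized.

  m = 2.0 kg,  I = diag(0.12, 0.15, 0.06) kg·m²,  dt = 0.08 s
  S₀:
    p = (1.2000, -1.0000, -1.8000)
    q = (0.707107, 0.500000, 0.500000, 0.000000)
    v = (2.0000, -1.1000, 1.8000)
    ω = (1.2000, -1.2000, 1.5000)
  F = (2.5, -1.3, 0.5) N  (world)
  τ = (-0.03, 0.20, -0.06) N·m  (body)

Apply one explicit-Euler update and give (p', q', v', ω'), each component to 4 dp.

p' = (1.3600, -1.0880, -1.6560)
q' = (0.7042, 0.5616, 0.4343, -0.0056)
v' = (2.1000, -1.1520, 1.8200)
ω' = (1.0720, -1.1509, 1.4776)

precession coupling ω×(Iω) = (0.1620, 0.1080, -0.0432)
angular accel α = (-1.6000, 0.6133, -0.2800)
ω' = ω + α·dt = (1.0720, -1.1509, 1.4776)
q⊗(0,ω) = (0.0000000, 1.5985284, -1.5985284, -0.1393395)
updated quaternion q' = (0.7042, 0.5616, 0.4343, -0.0056)
a = F/m = (1.2500, -0.6500, 0.2500)
p + v·dt = (1.3600, -1.0880, -1.6560)
v' = v + a·dt = (2.1000, -1.1520, 1.8200)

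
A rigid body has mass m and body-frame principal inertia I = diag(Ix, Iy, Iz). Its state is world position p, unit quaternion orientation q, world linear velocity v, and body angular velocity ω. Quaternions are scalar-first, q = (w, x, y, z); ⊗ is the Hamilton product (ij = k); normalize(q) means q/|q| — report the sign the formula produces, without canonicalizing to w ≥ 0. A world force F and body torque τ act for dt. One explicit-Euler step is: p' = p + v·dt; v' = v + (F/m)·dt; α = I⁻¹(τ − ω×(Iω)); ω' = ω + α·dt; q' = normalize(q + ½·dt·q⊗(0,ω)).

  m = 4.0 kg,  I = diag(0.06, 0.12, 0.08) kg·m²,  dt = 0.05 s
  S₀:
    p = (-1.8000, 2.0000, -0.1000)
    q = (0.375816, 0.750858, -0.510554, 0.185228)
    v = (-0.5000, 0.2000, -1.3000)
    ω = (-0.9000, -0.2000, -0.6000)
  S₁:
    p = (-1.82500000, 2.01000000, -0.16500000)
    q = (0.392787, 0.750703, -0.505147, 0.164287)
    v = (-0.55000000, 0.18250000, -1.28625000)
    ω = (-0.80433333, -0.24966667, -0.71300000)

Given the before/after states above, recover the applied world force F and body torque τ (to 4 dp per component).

rate change Δω = (0.09566667, -0.04966667, -0.11300000)
I·α + gyro = (0.1100, -0.1300, -0.1700)
velocity change Δv = (-0.05000000, -0.01750000, 0.01375000)
m·(v₁−v₀)/dt = (-4.0000, -1.4000, 1.1000)

F = (-4.0000, -1.4000, 1.1000)
τ = (0.1100, -0.1300, -0.1700)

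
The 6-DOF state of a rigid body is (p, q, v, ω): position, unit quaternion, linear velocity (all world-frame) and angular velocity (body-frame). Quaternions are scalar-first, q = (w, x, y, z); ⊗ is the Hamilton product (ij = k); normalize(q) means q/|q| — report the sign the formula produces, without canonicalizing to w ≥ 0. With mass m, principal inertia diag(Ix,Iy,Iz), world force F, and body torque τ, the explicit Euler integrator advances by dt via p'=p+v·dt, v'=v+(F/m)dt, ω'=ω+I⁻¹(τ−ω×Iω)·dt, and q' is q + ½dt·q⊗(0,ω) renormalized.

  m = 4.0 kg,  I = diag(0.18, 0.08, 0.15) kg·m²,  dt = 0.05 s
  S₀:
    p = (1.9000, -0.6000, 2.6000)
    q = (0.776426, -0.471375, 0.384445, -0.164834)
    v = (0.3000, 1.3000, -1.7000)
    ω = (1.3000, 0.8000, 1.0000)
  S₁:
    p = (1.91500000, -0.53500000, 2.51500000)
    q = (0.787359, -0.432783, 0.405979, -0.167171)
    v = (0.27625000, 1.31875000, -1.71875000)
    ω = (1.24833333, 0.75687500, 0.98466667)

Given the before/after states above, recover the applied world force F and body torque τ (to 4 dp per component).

F = (-1.9000, 1.5000, -1.5000)
τ = (-0.1300, -0.0300, -0.1500)

Δω = ω₁−ω₀ = (-0.05166667, -0.04312500, -0.01533333)
τ = I·(Δω/dt) + ω₀×(Iω₀) = (-0.1300, -0.0300, -0.1500)
Δv = v₁−v₀ = (-0.02375000, 0.01875000, -0.01875000)
applied force F = (-1.9000, 1.5000, -1.5000)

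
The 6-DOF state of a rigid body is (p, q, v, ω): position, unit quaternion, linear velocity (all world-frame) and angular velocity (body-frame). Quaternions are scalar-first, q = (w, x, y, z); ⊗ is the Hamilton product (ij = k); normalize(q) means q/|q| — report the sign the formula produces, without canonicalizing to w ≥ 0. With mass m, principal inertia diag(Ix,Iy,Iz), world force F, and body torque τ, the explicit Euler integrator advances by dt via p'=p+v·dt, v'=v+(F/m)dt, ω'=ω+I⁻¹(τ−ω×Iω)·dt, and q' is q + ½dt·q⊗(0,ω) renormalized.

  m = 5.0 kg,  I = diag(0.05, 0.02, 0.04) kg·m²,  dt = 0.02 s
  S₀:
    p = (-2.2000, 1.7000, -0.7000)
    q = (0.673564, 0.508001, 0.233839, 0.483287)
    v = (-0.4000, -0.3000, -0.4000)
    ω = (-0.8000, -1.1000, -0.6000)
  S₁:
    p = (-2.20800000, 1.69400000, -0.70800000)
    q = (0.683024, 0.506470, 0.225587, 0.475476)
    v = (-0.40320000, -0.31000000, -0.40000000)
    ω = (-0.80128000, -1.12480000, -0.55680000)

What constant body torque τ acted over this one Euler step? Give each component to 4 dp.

rate change Δω = (-0.00128000, -0.02480000, 0.04320000)
precession coupling = (0.0132, 0.0048, -0.0264)
I·α + gyro = (0.0100, -0.0200, 0.0600)

τ = (0.0100, -0.0200, 0.0600)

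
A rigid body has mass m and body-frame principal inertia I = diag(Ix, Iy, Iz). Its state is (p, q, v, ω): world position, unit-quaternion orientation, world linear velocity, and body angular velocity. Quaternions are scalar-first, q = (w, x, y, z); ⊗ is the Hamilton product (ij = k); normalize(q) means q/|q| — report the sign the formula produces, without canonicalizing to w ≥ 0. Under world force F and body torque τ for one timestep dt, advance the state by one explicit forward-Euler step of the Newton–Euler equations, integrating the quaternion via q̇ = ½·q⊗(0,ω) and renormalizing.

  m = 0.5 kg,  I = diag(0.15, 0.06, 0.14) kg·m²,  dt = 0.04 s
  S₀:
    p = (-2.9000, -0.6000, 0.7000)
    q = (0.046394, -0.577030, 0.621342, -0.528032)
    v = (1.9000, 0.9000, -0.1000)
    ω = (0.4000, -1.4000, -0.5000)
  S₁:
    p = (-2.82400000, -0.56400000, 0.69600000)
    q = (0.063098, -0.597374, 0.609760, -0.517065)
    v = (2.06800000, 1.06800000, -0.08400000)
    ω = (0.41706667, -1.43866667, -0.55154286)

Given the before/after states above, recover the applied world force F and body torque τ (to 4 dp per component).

Δv = v₁−v₀ = (0.16800000, 0.16800000, 0.01600000)
m·(v₁−v₀)/dt = (2.1000, 2.1000, 0.2000)
rate change Δω = (0.01706667, -0.03866667, -0.05154286)
gyro term ω₀×Iω₀ = (0.0560, -0.0020, 0.0504)
I·α + gyro = (0.1200, -0.0600, -0.1300)

F = (2.1000, 2.1000, 0.2000)
τ = (0.1200, -0.0600, -0.1300)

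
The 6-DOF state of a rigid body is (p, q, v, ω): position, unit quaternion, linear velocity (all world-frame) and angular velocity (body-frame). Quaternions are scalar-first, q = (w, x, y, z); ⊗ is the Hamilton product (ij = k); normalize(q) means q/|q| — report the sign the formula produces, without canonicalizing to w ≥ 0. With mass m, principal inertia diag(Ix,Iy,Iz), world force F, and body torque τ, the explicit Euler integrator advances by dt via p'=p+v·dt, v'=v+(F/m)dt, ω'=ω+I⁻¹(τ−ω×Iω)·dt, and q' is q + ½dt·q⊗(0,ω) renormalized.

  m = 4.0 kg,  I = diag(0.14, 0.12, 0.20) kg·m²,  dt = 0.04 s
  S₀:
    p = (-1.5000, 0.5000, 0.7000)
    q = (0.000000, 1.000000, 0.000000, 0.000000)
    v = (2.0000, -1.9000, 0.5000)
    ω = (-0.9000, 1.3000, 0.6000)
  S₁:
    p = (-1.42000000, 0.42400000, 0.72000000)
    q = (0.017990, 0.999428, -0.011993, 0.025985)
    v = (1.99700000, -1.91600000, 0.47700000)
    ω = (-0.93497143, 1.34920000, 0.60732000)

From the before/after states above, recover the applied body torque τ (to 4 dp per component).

ω₁ − ω₀ = (-0.03497143, 0.04920000, 0.00732000)
precession coupling = (0.0624, 0.0324, 0.0234)
applied torque τ = (-0.0600, 0.1800, 0.0600)

τ = (-0.0600, 0.1800, 0.0600)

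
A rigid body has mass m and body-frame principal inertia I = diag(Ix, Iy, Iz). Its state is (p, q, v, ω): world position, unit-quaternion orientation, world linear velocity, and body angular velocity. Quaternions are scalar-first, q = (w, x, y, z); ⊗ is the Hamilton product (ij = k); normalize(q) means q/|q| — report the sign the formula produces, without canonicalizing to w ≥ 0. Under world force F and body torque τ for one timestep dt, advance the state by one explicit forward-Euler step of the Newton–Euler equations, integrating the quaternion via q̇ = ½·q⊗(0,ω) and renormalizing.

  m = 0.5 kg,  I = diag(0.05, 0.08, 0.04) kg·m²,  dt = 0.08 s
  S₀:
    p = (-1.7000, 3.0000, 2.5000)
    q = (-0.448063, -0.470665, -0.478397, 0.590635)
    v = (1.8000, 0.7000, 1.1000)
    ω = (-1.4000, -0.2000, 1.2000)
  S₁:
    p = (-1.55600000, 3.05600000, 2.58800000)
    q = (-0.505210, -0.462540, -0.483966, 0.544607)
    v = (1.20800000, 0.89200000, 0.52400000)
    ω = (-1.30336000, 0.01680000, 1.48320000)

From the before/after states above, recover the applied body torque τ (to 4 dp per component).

τ = (0.0700, 0.2000, 0.1500)

rate change Δω = (0.09664000, 0.21680000, 0.28320000)
applied torque τ = (0.0700, 0.2000, 0.1500)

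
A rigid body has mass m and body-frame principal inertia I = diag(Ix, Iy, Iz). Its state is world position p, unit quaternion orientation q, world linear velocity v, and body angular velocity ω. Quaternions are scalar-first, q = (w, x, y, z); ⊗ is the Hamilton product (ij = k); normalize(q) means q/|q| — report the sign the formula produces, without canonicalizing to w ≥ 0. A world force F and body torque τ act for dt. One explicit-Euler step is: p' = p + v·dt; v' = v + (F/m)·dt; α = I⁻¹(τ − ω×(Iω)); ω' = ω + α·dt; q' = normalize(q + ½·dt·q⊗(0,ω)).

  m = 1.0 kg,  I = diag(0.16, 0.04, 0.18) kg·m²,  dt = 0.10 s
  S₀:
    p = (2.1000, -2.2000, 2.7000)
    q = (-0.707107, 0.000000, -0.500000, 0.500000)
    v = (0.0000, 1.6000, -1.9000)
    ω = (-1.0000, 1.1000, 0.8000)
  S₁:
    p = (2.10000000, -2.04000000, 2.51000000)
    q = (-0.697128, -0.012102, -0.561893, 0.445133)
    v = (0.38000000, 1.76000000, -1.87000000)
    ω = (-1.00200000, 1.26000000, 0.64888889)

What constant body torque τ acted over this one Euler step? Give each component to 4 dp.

τ = (0.1200, 0.0800, -0.1400)

ω₁ − ω₀ = (-0.00200000, 0.16000000, -0.15111111)
ω₀×(Iω₀) = (0.1232, 0.0160, 0.1320)
τ = I·(Δω/dt) + ω₀×(Iω₀) = (0.1200, 0.0800, -0.1400)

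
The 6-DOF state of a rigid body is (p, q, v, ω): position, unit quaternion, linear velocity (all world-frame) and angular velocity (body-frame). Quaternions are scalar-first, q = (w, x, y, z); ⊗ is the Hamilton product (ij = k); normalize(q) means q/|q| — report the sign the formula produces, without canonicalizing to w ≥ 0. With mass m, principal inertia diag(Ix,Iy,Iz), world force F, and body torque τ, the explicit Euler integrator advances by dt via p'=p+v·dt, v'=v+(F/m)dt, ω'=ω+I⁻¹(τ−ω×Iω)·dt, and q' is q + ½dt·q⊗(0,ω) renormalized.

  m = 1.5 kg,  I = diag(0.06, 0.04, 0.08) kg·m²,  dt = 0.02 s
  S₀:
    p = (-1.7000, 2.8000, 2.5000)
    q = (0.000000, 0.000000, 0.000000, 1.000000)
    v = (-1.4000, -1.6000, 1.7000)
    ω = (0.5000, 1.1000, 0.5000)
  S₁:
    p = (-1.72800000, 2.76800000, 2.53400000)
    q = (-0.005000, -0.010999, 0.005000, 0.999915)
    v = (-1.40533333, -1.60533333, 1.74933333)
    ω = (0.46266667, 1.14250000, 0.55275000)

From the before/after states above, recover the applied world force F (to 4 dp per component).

F = (-0.4000, -0.4000, 3.7000)

v₁ − v₀ = (-0.00533333, -0.00533333, 0.04933333)
F = m·Δv/dt = (-0.4000, -0.4000, 3.7000)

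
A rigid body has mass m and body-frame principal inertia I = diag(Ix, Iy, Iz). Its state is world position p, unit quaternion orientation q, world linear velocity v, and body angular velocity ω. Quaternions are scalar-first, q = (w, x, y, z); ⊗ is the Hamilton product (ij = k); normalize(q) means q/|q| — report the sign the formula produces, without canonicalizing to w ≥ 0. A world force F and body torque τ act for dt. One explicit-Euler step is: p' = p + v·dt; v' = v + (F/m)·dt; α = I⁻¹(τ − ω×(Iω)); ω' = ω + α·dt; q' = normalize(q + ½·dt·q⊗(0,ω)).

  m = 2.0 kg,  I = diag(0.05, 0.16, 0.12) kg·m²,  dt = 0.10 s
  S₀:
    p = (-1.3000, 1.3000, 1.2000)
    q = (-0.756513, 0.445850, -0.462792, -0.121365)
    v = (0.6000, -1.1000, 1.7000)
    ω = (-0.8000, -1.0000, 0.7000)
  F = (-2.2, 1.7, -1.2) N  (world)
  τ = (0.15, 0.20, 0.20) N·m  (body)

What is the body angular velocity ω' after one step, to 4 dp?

α = I⁻¹(τ − ω×Iω) = (2.4400, 1.0050, 0.9333)
new body rate ω' = (-0.5560, -0.8995, 0.7933)

ω' = (-0.5560, -0.8995, 0.7933)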